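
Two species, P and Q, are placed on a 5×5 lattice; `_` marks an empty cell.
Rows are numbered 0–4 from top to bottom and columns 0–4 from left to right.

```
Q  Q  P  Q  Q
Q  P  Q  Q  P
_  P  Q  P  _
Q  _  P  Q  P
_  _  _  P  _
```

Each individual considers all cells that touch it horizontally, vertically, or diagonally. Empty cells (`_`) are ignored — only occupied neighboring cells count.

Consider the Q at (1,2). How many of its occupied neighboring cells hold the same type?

4

Occupied neighbors of (1,2): (0,1)=Q, (0,2)=P, (0,3)=Q, (1,1)=P, (1,3)=Q, (2,1)=P, (2,2)=Q, (2,3)=P.
Same type (Q): 4 of 8.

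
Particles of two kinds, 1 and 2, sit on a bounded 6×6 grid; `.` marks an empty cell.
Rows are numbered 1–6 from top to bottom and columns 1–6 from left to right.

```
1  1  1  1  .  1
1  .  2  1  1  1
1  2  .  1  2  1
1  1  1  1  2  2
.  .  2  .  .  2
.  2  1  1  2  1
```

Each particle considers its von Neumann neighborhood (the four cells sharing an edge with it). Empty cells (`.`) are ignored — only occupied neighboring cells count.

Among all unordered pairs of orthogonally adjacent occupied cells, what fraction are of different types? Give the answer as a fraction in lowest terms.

Scan each occupied cell's neighbors to the right and below so each pair is counted once.
Row 1: 1(1,1)–1(1,2)= 1(1,1)–1(2,1)= 1(1,2)–1(1,3)= 1(1,3)–1(1,4)= 1(1,3)–2(2,3)≠ 1(1,4)–1(2,4)= 1(1,6)–1(2,6)=  → 1/7 unlike.
Row 2: 1(2,1)–1(3,1)= 2(2,3)–1(2,4)≠ 1(2,4)–1(2,5)= 1(2,4)–1(3,4)= 1(2,5)–1(2,6)= 1(2,5)–2(3,5)≠ 1(2,6)–1(3,6)=  → 2/7 unlike.
Row 3: 1(3,1)–2(3,2)≠ 1(3,1)–1(4,1)= 2(3,2)–1(4,2)≠ 1(3,4)–2(3,5)≠ 1(3,4)–1(4,4)= 2(3,5)–1(3,6)≠ 2(3,5)–2(4,5)= 1(3,6)–2(4,6)≠  → 5/8 unlike.
Row 4: 1(4,1)–1(4,2)= 1(4,2)–1(4,3)= 1(4,3)–1(4,4)= 1(4,3)–2(5,3)≠ 1(4,4)–2(4,5)≠ 2(4,5)–2(4,6)= 2(4,6)–2(5,6)=  → 2/7 unlike.
Row 5: 2(5,3)–1(6,3)≠ 2(5,6)–1(6,6)≠  → 2/2 unlike.
Row 6: 2(6,2)–1(6,3)≠ 1(6,3)–1(6,4)= 1(6,4)–2(6,5)≠ 2(6,5)–1(6,6)≠  → 3/4 unlike.
Total adjacent occupied pairs: 35; unlike-type pairs: 15.
15/35 reduces to 3/7.

3/7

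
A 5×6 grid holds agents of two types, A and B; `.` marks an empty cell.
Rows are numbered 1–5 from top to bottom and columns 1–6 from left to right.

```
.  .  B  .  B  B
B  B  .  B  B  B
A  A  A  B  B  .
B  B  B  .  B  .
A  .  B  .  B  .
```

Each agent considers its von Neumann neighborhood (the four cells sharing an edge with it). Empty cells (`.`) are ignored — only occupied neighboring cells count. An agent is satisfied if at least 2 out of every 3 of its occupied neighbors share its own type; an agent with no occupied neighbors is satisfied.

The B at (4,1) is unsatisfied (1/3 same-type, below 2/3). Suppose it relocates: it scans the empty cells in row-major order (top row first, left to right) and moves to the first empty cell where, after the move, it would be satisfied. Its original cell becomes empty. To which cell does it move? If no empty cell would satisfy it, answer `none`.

(1,1)

Vacating (4,1). Empty cells in order:
  (1,1): 1/1 same-type → satisfied — stop here.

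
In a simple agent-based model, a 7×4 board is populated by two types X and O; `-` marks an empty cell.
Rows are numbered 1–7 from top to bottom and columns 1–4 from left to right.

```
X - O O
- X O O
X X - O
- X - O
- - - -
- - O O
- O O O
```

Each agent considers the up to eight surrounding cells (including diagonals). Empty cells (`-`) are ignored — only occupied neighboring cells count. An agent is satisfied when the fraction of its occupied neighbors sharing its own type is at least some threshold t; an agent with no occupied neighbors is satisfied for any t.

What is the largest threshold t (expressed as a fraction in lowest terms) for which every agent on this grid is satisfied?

3/5

Row 1: (1,1)X 1/1 · (1,3)O 3/4 · (1,4)O 3/3
Row 2: (2,2)X 3/5 · (2,3)O 4/6 · (2,4)O 4/4
Row 3: (3,1)X 3/3 · (3,2)X 3/4 · (3,4)O 3/3
Row 4: (4,2)X 2/2 · (4,4)O 1/1
Row 6: (6,3)O 4/4 · (6,4)O 3/3
Row 7: (7,2)O 2/2 · (7,3)O 4/4 · (7,4)O 3/3
The smallest same-type fraction is 3/5 at (2,2), which reduces to 3/5. Any threshold above that leaves this agent unsatisfied.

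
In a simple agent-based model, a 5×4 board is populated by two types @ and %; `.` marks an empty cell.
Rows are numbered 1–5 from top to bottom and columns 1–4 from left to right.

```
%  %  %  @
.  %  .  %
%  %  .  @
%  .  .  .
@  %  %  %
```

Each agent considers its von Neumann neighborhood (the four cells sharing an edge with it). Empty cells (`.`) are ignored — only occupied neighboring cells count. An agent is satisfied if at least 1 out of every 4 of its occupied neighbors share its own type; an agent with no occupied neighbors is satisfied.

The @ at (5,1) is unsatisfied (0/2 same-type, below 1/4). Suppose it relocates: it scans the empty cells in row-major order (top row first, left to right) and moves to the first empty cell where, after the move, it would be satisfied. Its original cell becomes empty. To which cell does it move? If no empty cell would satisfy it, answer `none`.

Vacating (5,1). Empty cells in order:
  (2,1): 0/3 same-type → still unsatisfied.
  (2,3): 0/3 same-type → still unsatisfied.
  (3,3): 1/2 same-type → satisfied — stop here.

(3,3)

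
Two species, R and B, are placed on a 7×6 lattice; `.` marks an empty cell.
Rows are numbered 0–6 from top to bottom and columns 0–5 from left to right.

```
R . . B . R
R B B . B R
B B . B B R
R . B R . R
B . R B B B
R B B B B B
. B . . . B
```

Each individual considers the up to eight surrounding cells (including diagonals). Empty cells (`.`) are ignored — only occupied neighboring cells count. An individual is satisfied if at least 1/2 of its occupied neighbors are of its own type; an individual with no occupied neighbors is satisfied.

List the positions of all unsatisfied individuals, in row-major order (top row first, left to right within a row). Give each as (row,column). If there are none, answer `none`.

(1,0), (2,4), (3,0), (3,3), (3,5), (4,0), (4,2), (5,0)

Row 0: (0,0)R 1/2 satisfied · (0,3)B 2/2 satisfied · (0,5)R 1/2 satisfied
Row 1: (1,0)R 1/4 not · (1,1)B 3/5 satisfied · (1,2)B 4/4 satisfied · (1,4)B 3/6 satisfied · (1,5)R 2/4 satisfied
Row 2: (2,0)B 2/4 satisfied · (2,1)B 4/6 satisfied · (2,3)B 4/5 satisfied · (2,4)B 2/6 not · (2,5)R 2/4 satisfied
Row 3: (3,0)R 0/3 not · (3,2)B 3/5 satisfied · (3,3)R 1/6 not · (3,5)R 1/4 not
Row 4: (4,0)B 1/3 not · (4,2)R 1/6 not · (4,3)B 5/7 satisfied · (4,4)B 5/7 satisfied · (4,5)B 3/4 satisfied
Row 5: (5,0)R 0/3 not · (5,1)B 3/5 satisfied · (5,2)B 4/5 satisfied · (5,3)B 4/5 satisfied · (5,4)B 6/6 satisfied · (5,5)B 4/4 satisfied
Row 6: (6,1)B 2/3 satisfied · (6,5)B 2/2 satisfied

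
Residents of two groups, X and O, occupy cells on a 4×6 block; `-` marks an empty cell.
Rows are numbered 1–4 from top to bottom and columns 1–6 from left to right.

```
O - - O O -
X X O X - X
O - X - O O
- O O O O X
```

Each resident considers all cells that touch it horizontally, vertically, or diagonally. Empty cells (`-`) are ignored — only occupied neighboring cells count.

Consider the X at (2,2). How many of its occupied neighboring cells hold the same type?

2

Occupied neighbors of (2,2): (1,1)=O, (2,1)=X, (2,3)=O, (3,1)=O, (3,3)=X.
Same type (X): 2 of 5.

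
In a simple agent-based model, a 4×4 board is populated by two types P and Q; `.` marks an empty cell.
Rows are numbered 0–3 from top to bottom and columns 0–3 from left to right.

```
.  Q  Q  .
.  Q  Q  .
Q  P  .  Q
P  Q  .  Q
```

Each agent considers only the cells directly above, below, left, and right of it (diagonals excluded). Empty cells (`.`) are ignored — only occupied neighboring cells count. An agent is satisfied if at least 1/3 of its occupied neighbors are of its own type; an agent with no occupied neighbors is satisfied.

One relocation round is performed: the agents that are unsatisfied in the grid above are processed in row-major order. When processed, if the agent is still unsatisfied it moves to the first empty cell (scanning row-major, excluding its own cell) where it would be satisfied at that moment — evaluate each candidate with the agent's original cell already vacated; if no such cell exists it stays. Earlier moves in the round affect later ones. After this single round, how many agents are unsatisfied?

Initially unsatisfied (in order): (2,0), (2,1), (3,0), (3,1).
  (2,0) → (0,0).
  (2,1) → (2,0).
  (3,0): now satisfied by earlier moves; stays.
  (3,1) → (0,3).
Resulting grid:
Q Q Q Q
. Q Q .
P . . Q
P . . Q
All satisfied now.

0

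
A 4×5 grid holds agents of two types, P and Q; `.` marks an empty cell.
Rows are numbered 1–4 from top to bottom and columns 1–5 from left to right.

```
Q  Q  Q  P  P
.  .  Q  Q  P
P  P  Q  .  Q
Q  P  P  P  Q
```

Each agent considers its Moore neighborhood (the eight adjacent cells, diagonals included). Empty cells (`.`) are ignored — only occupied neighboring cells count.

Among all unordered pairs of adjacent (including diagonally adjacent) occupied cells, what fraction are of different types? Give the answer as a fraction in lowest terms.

16/35

Scan each occupied cell's neighbors to the right and below (and the two forward diagonals) so each pair is counted once.
Row 1: Q(1,1)–Q(1,2)= Q(1,2)–Q(1,3)= Q(1,2)–Q(2,3)= Q(1,3)–P(1,4)≠ Q(1,3)–Q(2,3)= Q(1,3)–Q(2,4)= P(1,4)–P(1,5)= P(1,4)–Q(2,4)≠ P(1,4)–P(2,5)= P(1,4)–Q(2,3)≠ P(1,5)–P(2,5)= P(1,5)–Q(2,4)≠  → 4/12 unlike.
Row 2: Q(2,3)–Q(2,4)= Q(2,3)–Q(3,3)= Q(2,3)–P(3,2)≠ Q(2,4)–P(2,5)≠ Q(2,4)–Q(3,5)= Q(2,4)–Q(3,3)= P(2,5)–Q(3,5)≠  → 3/7 unlike.
Row 3: P(3,1)–P(3,2)= P(3,1)–Q(4,1)≠ P(3,1)–P(4,2)= P(3,2)–Q(3,3)≠ P(3,2)–P(4,2)= P(3,2)–P(4,3)= P(3,2)–Q(4,1)≠ Q(3,3)–P(4,3)≠ Q(3,3)–P(4,4)≠ Q(3,3)–P(4,2)≠ Q(3,5)–Q(4,5)= Q(3,5)–P(4,4)≠  → 7/12 unlike.
Row 4: Q(4,1)–P(4,2)≠ P(4,2)–P(4,3)= P(4,3)–P(4,4)= P(4,4)–Q(4,5)≠  → 2/4 unlike.
Total adjacent occupied pairs: 35; unlike-type pairs: 16.
16/35 is already in lowest terms.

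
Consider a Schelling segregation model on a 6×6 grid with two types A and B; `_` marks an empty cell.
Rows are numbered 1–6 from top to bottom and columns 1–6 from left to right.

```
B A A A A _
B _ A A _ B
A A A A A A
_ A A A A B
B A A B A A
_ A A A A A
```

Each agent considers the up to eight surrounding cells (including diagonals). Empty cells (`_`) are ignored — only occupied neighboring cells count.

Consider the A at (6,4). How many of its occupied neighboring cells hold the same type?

4

Occupied neighbors of (6,4): (5,3)=A, (5,4)=B, (5,5)=A, (6,3)=A, (6,5)=A.
Same type (A): 4 of 5.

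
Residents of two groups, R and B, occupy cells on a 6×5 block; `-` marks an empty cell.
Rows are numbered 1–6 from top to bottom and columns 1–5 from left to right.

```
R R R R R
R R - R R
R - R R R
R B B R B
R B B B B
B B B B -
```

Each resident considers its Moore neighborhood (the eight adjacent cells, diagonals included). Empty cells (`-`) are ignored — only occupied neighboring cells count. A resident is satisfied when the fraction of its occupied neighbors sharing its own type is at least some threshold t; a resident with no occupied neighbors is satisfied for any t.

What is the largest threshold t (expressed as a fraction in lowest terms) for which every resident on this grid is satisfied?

1/5

Row 1: (1,1)R 3/3 · (1,2)R 4/4 · (1,3)R 4/4 · (1,4)R 4/4 · (1,5)R 3/3
Row 2: (2,1)R 4/4 · (2,2)R 6/6 · (2,4)R 7/7 · (2,5)R 5/5
Row 3: (3,1)R 3/4 · (3,3)R 4/6 · (3,4)R 5/7 · (3,5)R 4/5
Row 4: (4,1)R 2/4 · (4,2)B 3/7 · (4,3)B 4/7 · (4,4)R 3/8 · (4,5)B 2/5
Row 5: (5,1)R 1/5 · (5,2)B 6/8 · (5,3)B 7/8 · (5,4)B 6/7 · (5,5)B 3/4
Row 6: (6,1)B 2/3 · (6,2)B 4/5 · (6,3)B 5/5 · (6,4)B 4/4
The smallest same-type fraction is 1/5 at (5,1), which reduces to 1/5. Any threshold above that leaves this resident unsatisfied.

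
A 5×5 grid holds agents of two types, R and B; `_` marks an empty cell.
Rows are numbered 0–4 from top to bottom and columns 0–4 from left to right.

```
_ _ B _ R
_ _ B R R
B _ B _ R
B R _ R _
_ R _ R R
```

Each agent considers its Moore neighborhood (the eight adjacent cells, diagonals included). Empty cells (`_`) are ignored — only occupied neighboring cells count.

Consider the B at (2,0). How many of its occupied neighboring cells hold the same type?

1

Occupied neighbors of (2,0): (3,0)=B, (3,1)=R.
Same type (B): 1 of 2.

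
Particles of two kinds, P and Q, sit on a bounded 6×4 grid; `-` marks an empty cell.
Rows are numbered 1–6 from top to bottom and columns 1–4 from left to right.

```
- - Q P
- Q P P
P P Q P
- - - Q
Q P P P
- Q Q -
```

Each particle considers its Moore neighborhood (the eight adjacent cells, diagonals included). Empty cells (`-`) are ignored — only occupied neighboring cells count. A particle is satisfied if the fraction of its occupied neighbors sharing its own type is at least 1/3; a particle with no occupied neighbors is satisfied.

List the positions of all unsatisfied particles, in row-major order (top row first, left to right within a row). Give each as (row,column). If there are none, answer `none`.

(1,3), (4,4), (5,2), (6,3)

Row 1: (1,3)Q 1/4 not · (1,4)P 2/3 satisfied
Row 2: (2,2)Q 2/5 satisfied · (2,3)P 4/7 satisfied · (2,4)P 3/5 satisfied
Row 3: (3,1)P 1/2 satisfied · (3,2)P 2/4 satisfied · (3,3)Q 2/6 satisfied · (3,4)P 2/4 satisfied
Row 4: (4,4)Q 1/4 not
Row 5: (5,1)Q 1/2 satisfied · (5,2)P 1/4 not · (5,3)P 2/5 satisfied · (5,4)P 1/3 satisfied
Row 6: (6,2)Q 2/4 satisfied · (6,3)Q 1/4 not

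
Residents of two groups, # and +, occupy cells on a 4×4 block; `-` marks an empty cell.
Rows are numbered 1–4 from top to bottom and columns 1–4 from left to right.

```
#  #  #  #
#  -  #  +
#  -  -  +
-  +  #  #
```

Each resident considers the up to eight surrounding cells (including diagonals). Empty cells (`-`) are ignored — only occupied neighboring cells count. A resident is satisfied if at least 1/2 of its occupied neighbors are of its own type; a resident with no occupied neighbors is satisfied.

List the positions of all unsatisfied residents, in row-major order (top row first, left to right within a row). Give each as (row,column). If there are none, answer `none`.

(1,1)# 2/2 ✓
(1,2)# 4/4 ✓
(1,3)# 3/4 ✓
(1,4)# 2/3 ✓
(2,1)# 3/3 ✓
(2,3)# 3/5 ✓
(2,4)+ 1/4 ✗
(3,1)# 1/2 ✓
(3,4)+ 1/4 ✗
(4,2)+ 0/2 ✗
(4,3)# 1/3 ✗
(4,4)# 1/2 ✓

(2,4), (3,4), (4,2), (4,3)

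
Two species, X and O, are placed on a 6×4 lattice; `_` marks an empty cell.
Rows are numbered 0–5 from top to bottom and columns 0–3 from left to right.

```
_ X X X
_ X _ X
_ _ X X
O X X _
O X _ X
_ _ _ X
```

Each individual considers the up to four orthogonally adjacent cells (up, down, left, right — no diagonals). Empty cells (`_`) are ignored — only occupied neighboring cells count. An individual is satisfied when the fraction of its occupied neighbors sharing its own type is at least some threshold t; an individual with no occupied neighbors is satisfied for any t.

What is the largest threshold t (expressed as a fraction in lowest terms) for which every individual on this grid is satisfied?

Row 0: (0,1)X 2/2 · (0,2)X 2/2 · (0,3)X 2/2
Row 1: (1,1)X 1/1 · (1,3)X 2/2
Row 2: (2,2)X 2/2 · (2,3)X 2/2
Row 3: (3,0)O 1/2 · (3,1)X 2/3 · (3,2)X 2/2
Row 4: (4,0)O 1/2 · (4,1)X 1/2 · (4,3)X 1/1
Row 5: (5,3)X 1/1
The smallest same-type fraction is 1/2 at (3,0), which reduces to 1/2. Any threshold above that leaves this individual unsatisfied.

1/2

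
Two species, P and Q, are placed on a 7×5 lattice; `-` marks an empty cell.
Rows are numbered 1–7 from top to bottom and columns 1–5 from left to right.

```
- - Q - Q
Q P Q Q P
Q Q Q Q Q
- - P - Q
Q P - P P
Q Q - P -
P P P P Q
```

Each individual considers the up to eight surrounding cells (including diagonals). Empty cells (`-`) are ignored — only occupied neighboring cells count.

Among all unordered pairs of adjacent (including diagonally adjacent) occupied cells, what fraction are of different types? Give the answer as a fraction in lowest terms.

Scan each occupied cell's neighbors to the right and below (and the two forward diagonals) so each pair is counted once.
Row 1: Q(1,3)–Q(2,3)= Q(1,3)–Q(2,4)= Q(1,3)–P(2,2)≠ Q(1,5)–P(2,5)≠ Q(1,5)–Q(2,4)=  → 2/5 unlike.
Row 2: Q(2,1)–P(2,2)≠ Q(2,1)–Q(3,1)= Q(2,1)–Q(3,2)= P(2,2)–Q(2,3)≠ P(2,2)–Q(3,2)≠ P(2,2)–Q(3,3)≠ P(2,2)–Q(3,1)≠ Q(2,3)–Q(2,4)= Q(2,3)–Q(3,3)= Q(2,3)–Q(3,4)= Q(2,3)–Q(3,2)= Q(2,4)–P(2,5)≠ Q(2,4)–Q(3,4)= Q(2,4)–Q(3,5)= Q(2,4)–Q(3,3)= P(2,5)–Q(3,5)≠ P(2,5)–Q(3,4)≠  → 8/17 unlike.
Row 3: Q(3,1)–Q(3,2)= Q(3,2)–Q(3,3)= Q(3,2)–P(4,3)≠ Q(3,3)–Q(3,4)= Q(3,3)–P(4,3)≠ Q(3,4)–Q(3,5)= Q(3,4)–Q(4,5)= Q(3,4)–P(4,3)≠ Q(3,5)–Q(4,5)=  → 3/9 unlike.
Row 4: P(4,3)–P(5,4)= P(4,3)–P(5,2)= Q(4,5)–P(5,5)≠ Q(4,5)–P(5,4)≠  → 2/4 unlike.
Row 5: Q(5,1)–P(5,2)≠ Q(5,1)–Q(6,1)= Q(5,1)–Q(6,2)= P(5,2)–Q(6,2)≠ P(5,2)–Q(6,1)≠ P(5,4)–P(5,5)= P(5,4)–P(6,4)= P(5,5)–P(6,4)=  → 3/8 unlike.
Row 6: Q(6,1)–Q(6,2)= Q(6,1)–P(7,1)≠ Q(6,1)–P(7,2)≠ Q(6,2)–P(7,2)≠ Q(6,2)–P(7,3)≠ Q(6,2)–P(7,1)≠ P(6,4)–P(7,4)= P(6,4)–Q(7,5)≠ P(6,4)–P(7,3)=  → 6/9 unlike.
Row 7: P(7,1)–P(7,2)= P(7,2)–P(7,3)= P(7,3)–P(7,4)= P(7,4)–Q(7,5)≠  → 1/4 unlike.
Total adjacent occupied pairs: 56; unlike-type pairs: 25.
25/56 is already in lowest terms.

25/56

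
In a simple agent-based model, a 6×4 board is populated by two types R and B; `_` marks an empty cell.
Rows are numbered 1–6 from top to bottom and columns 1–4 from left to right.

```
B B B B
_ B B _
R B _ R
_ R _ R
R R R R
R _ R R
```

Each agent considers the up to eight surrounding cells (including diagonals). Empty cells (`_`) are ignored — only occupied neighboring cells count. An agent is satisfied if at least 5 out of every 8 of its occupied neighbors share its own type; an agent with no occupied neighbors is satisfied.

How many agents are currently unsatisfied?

3

(1,1)B 2/2 ok
(1,2)B 4/4 ok
(1,3)B 4/4 ok
(1,4)B 2/2 ok
(2,2)B 5/6 ok
(2,3)B 5/6 ok
(3,1)R 1/3 unhappy
(3,2)B 2/4 unhappy
(3,4)R 1/2 unhappy
(4,2)R 4/5 ok
(4,4)R 3/3 ok
(5,1)R 3/3 ok
(5,2)R 5/5 ok
(5,3)R 6/6 ok
(5,4)R 4/4 ok
(6,1)R 2/2 ok
(6,3)R 4/4 ok
(6,4)R 3/3 ok
Unsatisfied: (3,1), (3,2), (3,4) — 3 in total.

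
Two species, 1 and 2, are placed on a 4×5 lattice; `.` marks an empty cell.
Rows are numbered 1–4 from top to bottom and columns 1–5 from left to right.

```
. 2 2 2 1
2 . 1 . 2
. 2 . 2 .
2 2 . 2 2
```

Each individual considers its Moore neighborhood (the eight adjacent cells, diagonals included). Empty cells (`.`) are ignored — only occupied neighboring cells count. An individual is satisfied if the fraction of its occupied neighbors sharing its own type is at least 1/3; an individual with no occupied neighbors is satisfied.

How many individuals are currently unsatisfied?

Row 1: (1,2)2 2/3 satisfied · (1,3)2 2/3 satisfied · (1,4)2 2/4 satisfied · (1,5)1 0/2 not
Row 2: (2,1)2 2/2 satisfied · (2,3)1 0/5 not · (2,5)2 2/3 satisfied
Row 3: (3,2)2 3/4 satisfied · (3,4)2 3/4 satisfied
Row 4: (4,1)2 2/2 satisfied · (4,2)2 2/2 satisfied · (4,4)2 2/2 satisfied · (4,5)2 2/2 satisfied
Unsatisfied: (1,5), (2,3) — 2 in total.

2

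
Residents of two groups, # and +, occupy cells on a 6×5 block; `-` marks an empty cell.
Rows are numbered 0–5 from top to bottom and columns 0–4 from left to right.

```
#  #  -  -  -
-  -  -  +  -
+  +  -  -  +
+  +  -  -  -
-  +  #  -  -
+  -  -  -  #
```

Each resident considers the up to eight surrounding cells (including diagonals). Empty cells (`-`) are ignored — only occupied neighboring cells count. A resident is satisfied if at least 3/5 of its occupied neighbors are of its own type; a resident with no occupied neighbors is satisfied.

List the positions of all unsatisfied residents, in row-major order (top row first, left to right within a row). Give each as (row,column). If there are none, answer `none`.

Row 0: (0,0)# 1/1 ok · (0,1)# 1/1 ok
Row 1: (1,3)+ 1/1 ok
Row 2: (2,0)+ 3/3 ok · (2,1)+ 3/3 ok · (2,4)+ 1/1 ok
Row 3: (3,0)+ 4/4 ok · (3,1)+ 4/5 ok
Row 4: (4,1)+ 3/4 ok · (4,2)# 0/2 unhappy
Row 5: (5,0)+ 1/1 ok · (5,4)# 0/0 ok

(4,2)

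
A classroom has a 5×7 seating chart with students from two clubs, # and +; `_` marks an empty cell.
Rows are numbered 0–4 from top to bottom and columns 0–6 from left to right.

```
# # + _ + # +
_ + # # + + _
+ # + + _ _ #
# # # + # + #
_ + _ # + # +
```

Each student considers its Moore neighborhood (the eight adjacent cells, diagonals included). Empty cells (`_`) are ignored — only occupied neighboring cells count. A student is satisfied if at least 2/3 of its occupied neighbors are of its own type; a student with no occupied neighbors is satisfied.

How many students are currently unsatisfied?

Row 0: (0,0)# 1/2 ✗ · (0,1)# 2/4 ✗ · (0,2)+ 1/4 ✗ · (0,4)+ 2/4 ✗ · (0,5)# 0/4 ✗ · (0,6)+ 1/2 ✗
Row 1: (1,1)+ 3/7 ✗ · (1,2)# 3/7 ✗ · (1,3)# 1/6 ✗ · (1,4)+ 3/5 ✗ · (1,5)+ 3/5 ✗
Row 2: (2,0)+ 1/4 ✗ · (2,1)# 4/7 ✗ · (2,2)+ 3/8 ✗ · (2,3)+ 3/7 ✗ · (2,6)# 1/3 ✗
Row 3: (3,0)# 2/4 ✗ · (3,1)# 3/6 ✗ · (3,2)# 3/7 ✗ · (3,3)+ 3/6 ✗ · (3,4)# 2/6 ✗ · (3,5)+ 2/6 ✗ · (3,6)# 2/4 ✗
Row 4: (4,1)+ 0/3 ✗ · (4,3)# 2/4 ✗ · (4,4)+ 2/5 ✗ · (4,5)# 2/5 ✗ · (4,6)+ 1/3 ✗
Unsatisfied: (0,0), (0,1), (0,2), (0,4), (0,5), (0,6), (1,1), (1,2), (1,3), (1,4), (1,5), (2,0), (2,1), (2,2), (2,3), (2,6), (3,0), (3,1), (3,2), (3,3), (3,4), (3,5), (3,6), (4,1), (4,3), (4,4), (4,5), (4,6) — 28 in total.

28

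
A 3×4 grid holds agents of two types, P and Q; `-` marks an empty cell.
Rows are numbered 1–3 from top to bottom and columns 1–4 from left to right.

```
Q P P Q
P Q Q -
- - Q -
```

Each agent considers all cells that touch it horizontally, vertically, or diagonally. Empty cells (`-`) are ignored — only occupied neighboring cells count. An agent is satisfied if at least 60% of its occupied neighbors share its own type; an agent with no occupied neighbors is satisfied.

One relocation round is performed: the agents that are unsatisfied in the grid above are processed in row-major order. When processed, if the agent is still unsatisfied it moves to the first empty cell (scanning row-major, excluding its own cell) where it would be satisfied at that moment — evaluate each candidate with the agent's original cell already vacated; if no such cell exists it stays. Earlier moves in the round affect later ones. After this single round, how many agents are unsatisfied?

1

Initially unsatisfied (in order): (1,1), (1,2), (1,3), (1,4), (2,1), (2,2).
  (1,1) → (2,4).
  (1,2): no empty cell satisfies it; stays.
  (1,3) → (1,1).
  (1,4): now satisfied by earlier moves; stays.
  (2,1): now satisfied by earlier moves; stays.
  (2,2) → (1,3).
Resulting grid:
P P Q Q
P - Q Q
- - Q -
Unsatisfied now: (1,2).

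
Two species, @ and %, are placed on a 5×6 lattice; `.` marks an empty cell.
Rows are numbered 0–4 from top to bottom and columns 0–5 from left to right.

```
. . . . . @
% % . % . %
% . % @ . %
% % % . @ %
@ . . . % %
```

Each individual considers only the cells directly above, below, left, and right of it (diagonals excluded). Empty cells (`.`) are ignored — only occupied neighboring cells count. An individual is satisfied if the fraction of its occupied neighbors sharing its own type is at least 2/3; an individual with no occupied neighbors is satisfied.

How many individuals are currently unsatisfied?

(0,5)@ 0/1 not
(1,0)% 2/2 satisfied
(1,1)% 1/1 satisfied
(1,3)% 0/1 not
(1,5)% 1/2 not
(2,0)% 2/2 satisfied
(2,2)% 1/2 not
(2,3)@ 0/2 not
(2,5)% 2/2 satisfied
(3,0)% 2/3 satisfied
(3,1)% 2/2 satisfied
(3,2)% 2/2 satisfied
(3,4)@ 0/2 not
(3,5)% 2/3 satisfied
(4,0)@ 0/1 not
(4,4)% 1/2 not
(4,5)% 2/2 satisfied
Unsatisfied: (0,5), (1,3), (1,5), (2,2), (2,3), (3,4), (4,0), (4,4) — 8 in total.

8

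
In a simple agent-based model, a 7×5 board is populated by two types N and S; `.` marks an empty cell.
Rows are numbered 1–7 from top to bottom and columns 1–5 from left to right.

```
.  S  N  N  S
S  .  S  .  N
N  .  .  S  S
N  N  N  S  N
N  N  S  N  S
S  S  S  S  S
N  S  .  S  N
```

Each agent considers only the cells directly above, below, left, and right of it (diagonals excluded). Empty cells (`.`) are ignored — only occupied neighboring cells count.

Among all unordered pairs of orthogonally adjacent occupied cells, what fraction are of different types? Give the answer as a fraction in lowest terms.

Scan each occupied cell's neighbors to the right and below so each pair is counted once.
From row 1: 4 unlike of 5 pairs (running 4/5).
From row 2: 2 unlike of 2 pairs (running 6/7).
From row 3: 1 unlike of 4 pairs (running 7/11).
From row 4: 5 unlike of 9 pairs (running 12/20).
From row 5: 6 unlike of 9 pairs (running 18/29).
From row 6: 2 unlike of 8 pairs (running 20/37).
From row 7: 2 unlike of 2 pairs (running 22/39).
Total adjacent occupied pairs: 39; unlike-type pairs: 22.
22/39 is already in lowest terms.

22/39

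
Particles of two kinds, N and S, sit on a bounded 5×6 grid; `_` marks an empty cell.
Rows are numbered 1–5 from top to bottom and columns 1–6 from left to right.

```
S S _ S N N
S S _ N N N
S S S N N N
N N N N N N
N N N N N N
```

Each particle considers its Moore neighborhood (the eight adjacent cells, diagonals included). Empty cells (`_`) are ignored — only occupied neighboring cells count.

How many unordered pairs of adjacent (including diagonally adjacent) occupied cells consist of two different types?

Scan each occupied cell's neighbors to the right and below (and the two forward diagonals) so each pair is counted once.
From row 1: 3 unlike of 14 pairs (running 3/14).
From row 2: 1 unlike of 16 pairs (running 4/30).
From row 3: 9 unlike of 21 pairs (running 13/51).
From row 4: 0 unlike of 21 pairs (running 13/72).
From row 5: 0 unlike of 5 pairs (running 13/77).
Total adjacent occupied pairs: 77; unlike-type pairs: 13.

13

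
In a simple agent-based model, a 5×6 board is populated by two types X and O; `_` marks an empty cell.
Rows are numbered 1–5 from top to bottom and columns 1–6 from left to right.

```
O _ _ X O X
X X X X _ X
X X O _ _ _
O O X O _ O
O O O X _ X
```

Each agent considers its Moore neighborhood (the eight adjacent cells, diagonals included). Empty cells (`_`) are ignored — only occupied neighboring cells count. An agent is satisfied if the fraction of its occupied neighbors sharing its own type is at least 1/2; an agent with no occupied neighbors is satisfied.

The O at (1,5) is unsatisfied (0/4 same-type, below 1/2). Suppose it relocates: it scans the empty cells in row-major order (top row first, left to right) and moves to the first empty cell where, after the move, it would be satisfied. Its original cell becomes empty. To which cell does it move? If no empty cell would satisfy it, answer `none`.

(3,5)

Vacating (1,5). Empty cells in order:
  (1,2): 1/4 same-type → still unsatisfied.
  (1,3): 0/4 same-type → still unsatisfied.
  (2,5): 0/4 same-type → still unsatisfied.
  (3,4): 2/5 same-type → still unsatisfied.
  (3,5): 2/4 same-type → satisfied — stop here.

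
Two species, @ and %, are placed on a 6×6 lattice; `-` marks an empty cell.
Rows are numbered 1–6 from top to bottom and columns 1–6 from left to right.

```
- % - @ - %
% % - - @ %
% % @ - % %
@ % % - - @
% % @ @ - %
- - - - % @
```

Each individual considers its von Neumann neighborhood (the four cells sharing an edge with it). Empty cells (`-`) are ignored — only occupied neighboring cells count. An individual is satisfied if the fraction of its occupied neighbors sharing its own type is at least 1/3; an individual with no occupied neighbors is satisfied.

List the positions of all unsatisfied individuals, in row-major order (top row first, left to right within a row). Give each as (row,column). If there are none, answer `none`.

(1,2)% 1/1 ok
(1,4)@ 0/0 ok
(1,6)% 1/1 ok
(2,1)% 2/2 ok
(2,2)% 3/3 ok
(2,5)@ 0/2 unhappy
(2,6)% 2/3 ok
(3,1)% 2/3 ok
(3,2)% 3/4 ok
(3,3)@ 0/2 unhappy
(3,5)% 1/2 ok
(3,6)% 2/3 ok
(4,1)@ 0/3 unhappy
(4,2)% 3/4 ok
(4,3)% 1/3 ok
(4,6)@ 0/2 unhappy
(5,1)% 1/2 ok
(5,2)% 2/3 ok
(5,3)@ 1/3 ok
(5,4)@ 1/1 ok
(5,6)% 0/2 unhappy
(6,5)% 0/1 unhappy
(6,6)@ 0/2 unhappy

(2,5), (3,3), (4,1), (4,6), (5,6), (6,5), (6,6)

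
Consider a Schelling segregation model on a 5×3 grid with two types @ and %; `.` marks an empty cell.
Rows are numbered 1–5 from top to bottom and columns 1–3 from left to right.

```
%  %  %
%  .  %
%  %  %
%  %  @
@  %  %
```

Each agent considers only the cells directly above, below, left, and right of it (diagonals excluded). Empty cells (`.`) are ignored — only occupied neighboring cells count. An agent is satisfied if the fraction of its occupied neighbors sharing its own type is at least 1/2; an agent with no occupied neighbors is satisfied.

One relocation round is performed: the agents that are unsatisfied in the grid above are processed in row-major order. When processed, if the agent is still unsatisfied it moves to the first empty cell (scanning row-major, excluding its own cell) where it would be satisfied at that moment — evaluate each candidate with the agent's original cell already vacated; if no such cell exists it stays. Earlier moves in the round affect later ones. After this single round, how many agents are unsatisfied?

2

Initially unsatisfied (in order): (4,3), (5,1).
  (4,3): no empty cell satisfies it; stays.
  (5,1): no empty cell satisfies it; stays.
Resulting grid:
% % %
% . %
% % %
% % @
@ % %
Unsatisfied now: (4,3), (5,1).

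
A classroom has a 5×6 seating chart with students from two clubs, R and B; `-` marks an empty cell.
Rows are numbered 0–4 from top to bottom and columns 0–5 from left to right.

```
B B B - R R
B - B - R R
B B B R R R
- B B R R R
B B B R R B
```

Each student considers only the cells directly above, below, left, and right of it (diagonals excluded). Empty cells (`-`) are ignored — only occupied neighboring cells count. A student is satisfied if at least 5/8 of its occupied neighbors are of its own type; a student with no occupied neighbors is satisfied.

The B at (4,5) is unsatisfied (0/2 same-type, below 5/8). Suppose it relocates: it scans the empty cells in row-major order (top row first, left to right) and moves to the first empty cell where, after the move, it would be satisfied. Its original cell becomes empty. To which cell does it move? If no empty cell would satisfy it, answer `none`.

(1,1)

Vacating (4,5). Empty cells in order:
  (0,3): 1/2 same-type → still unsatisfied.
  (1,1): 4/4 same-type → satisfied — stop here.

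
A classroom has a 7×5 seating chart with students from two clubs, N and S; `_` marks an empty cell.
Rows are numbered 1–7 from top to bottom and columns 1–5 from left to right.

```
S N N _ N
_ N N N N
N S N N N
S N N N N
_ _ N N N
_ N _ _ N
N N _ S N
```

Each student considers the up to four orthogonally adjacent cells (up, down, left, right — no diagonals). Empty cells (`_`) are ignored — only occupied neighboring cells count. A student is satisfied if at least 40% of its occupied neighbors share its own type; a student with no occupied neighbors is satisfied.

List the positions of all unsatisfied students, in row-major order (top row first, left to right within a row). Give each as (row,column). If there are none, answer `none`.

(1,1), (3,1), (3,2), (4,1), (4,2), (7,4)

Row 1: (1,1)S 0/1 not · (1,2)N 2/3 satisfied · (1,3)N 2/2 satisfied · (1,5)N 1/1 satisfied
Row 2: (2,2)N 2/3 satisfied · (2,3)N 4/4 satisfied · (2,4)N 3/3 satisfied · (2,5)N 3/3 satisfied
Row 3: (3,1)N 0/2 not · (3,2)S 0/4 not · (3,3)N 3/4 satisfied · (3,4)N 4/4 satisfied · (3,5)N 3/3 satisfied
Row 4: (4,1)S 0/2 not · (4,2)N 1/3 not · (4,3)N 4/4 satisfied · (4,4)N 4/4 satisfied · (4,5)N 3/3 satisfied
Row 5: (5,3)N 2/2 satisfied · (5,4)N 3/3 satisfied · (5,5)N 3/3 satisfied
Row 6: (6,2)N 1/1 satisfied · (6,5)N 2/2 satisfied
Row 7: (7,1)N 1/1 satisfied · (7,2)N 2/2 satisfied · (7,4)S 0/1 not · (7,5)N 1/2 satisfied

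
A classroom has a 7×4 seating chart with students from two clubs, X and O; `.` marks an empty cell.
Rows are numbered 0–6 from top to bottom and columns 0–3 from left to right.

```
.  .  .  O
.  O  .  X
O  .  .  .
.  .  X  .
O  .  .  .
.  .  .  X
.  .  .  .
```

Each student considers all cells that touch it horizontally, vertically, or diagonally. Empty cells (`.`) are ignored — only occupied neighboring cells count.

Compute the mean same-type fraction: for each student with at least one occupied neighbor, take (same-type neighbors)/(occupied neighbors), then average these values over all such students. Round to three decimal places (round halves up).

0.500

Row 0: (0,3)O 0/1
Row 1: (1,1)O 1/1 · (1,3)X 0/1
Row 2: (2,0)O 1/1
Row 3: (3,2)X — no occupied neighbors
Row 4: (4,0)O — no occupied neighbors
Row 5: (5,3)X — no occupied neighbors
Sum over 4 students: 0/1 + 1/1 + 0/1 + 1/1 = 2; mean = 2 ÷ 4 = 1/2 = 0.5 → 0.500.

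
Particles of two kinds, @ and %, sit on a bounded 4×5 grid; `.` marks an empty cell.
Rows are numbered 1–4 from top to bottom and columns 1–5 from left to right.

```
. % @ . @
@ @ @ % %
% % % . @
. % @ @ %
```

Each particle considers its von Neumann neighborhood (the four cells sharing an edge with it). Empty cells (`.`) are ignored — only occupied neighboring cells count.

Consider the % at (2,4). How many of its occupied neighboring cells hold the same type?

1

Occupied neighbors of (2,4): (2,3)=@, (2,5)=%.
Same type (%): 1 of 2.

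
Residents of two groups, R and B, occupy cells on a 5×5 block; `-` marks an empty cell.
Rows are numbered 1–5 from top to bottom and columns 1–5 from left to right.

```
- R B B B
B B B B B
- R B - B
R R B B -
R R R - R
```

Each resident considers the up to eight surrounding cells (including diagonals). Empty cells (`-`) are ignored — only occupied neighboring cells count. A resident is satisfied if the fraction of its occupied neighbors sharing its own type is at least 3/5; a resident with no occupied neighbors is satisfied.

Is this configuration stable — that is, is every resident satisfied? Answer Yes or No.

No

Row 1: (1,2)R 0/4 unhappy · (1,3)B 4/5 ok · (1,4)B 5/5 ok · (1,5)B 3/3 ok
Row 2: (2,1)B 1/3 unhappy · (2,2)B 4/6 ok · (2,3)B 5/7 ok · (2,4)B 7/7 ok · (2,5)B 4/4 ok
Row 3: (3,2)R 2/7 unhappy · (3,3)B 5/7 ok · (3,5)B 3/3 ok
Row 4: (4,1)R 4/4 ok · (4,2)R 5/7 ok · (4,3)B 2/6 unhappy · (4,4)B 3/5 ok
Row 5: (5,1)R 3/3 ok · (5,2)R 4/5 ok · (5,3)R 2/4 unhappy · (5,5)R 0/1 unhappy
For instance (1,2) has only 0/4 same-type neighbors, below 3/5.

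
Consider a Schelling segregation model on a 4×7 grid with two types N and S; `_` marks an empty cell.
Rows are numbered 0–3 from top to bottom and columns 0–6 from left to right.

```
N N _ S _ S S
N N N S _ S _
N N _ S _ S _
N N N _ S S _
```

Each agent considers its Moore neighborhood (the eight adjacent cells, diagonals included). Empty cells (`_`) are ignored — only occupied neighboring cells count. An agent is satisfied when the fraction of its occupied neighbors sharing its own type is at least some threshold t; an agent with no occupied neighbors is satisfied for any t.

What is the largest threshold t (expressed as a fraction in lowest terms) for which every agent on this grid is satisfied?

1/2

(0,0)N 3/3
(0,1)N 4/4
(0,3)S 1/2
(0,5)S 2/2
(0,6)S 2/2
(1,0)N 5/5
(1,1)N 6/6
(1,2)N 3/6
(1,3)S 2/3
(1,5)S 3/3
(2,0)N 5/5
(2,1)N 7/7
(2,3)S 2/4
(2,5)S 3/3
(3,0)N 3/3
(3,1)N 4/4
(3,2)N 2/3
(3,4)S 3/3
(3,5)S 2/2
The smallest same-type fraction is 1/2 at (0,3), which reduces to 1/2. Any threshold above that leaves this agent unsatisfied.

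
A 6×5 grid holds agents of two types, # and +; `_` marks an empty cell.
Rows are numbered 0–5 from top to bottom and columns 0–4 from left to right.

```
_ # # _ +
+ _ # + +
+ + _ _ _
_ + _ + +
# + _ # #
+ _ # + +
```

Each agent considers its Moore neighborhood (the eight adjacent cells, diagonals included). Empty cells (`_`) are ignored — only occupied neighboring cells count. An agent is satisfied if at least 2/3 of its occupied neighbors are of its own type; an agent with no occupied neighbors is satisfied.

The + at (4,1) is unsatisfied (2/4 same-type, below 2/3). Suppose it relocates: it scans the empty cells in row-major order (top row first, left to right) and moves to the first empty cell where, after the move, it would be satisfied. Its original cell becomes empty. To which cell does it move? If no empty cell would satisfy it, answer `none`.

(2,2)

Vacating (4,1). Empty cells in order:
  (0,0): 1/2 same-type → still unsatisfied.
  (0,3): 3/5 same-type → still unsatisfied.
  (1,1): 3/6 same-type → still unsatisfied.
  (2,2): 4/5 same-type → satisfied — stop here.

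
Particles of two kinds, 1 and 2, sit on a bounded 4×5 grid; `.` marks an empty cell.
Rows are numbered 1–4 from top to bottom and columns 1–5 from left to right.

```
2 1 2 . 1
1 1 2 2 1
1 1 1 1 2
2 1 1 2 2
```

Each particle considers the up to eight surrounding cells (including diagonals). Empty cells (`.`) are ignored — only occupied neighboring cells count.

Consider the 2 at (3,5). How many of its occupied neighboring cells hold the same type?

Occupied neighbors of (3,5): (2,4)=2, (2,5)=1, (3,4)=1, (4,4)=2, (4,5)=2.
Same type (2): 3 of 5.

3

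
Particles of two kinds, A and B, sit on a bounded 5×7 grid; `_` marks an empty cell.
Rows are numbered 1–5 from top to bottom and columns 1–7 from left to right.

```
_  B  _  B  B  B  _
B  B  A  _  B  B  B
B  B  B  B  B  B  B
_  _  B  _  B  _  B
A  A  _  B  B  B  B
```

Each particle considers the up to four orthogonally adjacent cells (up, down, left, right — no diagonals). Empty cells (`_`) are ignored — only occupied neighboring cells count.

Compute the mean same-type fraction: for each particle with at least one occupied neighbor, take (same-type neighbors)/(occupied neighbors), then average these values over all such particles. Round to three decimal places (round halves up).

Row 1: (1,2)B 1/1 · (1,4)B 1/1 · (1,5)B 3/3 · (1,6)B 2/2
Row 2: (2,1)B 2/2 · (2,2)B 3/4 · (2,3)A 0/2 · (2,5)B 3/3 · (2,6)B 4/4 · (2,7)B 2/2
Row 3: (3,1)B 2/2 · (3,2)B 3/3 · (3,3)B 3/4 · (3,4)B 2/2 · (3,5)B 4/4 · (3,6)B 3/3 · (3,7)B 3/3
Row 4: (4,3)B 1/1 · (4,5)B 2/2 · (4,7)B 2/2
Row 5: (5,1)A 1/1 · (5,2)A 1/1 · (5,4)B 1/1 · (5,5)B 3/3 · (5,6)B 2/2 · (5,7)B 2/2
Sum over 26 particles: 1/1 + 1/1 + 3/3 + 2/2 + 2/2 + 3/4 + 0/2 + 3/3 + 4/4 + 2/2 + 2/2 + 3/3 + 3/4 + 2/2 + 4/4 + 3/3 + 3/3 + 1/1 + 2/2 + 2/2 + 1/1 + 1/1 + 1/1 + 3/3 + 2/2 + 2/2 = 49/2; mean = 49/2 ÷ 26 = 49/52 = 0.942307… → 0.942.

0.942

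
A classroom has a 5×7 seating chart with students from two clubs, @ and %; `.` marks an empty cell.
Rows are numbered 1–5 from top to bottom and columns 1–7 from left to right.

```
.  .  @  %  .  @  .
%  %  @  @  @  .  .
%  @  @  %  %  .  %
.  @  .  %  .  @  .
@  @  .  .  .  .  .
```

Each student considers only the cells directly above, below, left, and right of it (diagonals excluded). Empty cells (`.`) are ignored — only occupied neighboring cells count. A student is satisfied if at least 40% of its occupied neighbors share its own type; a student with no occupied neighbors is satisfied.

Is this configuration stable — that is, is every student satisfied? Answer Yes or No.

Row 1: (1,3)@ 1/2 ok · (1,4)% 0/2 unhappy · (1,6)@ 0/0 ok
Row 2: (2,1)% 2/2 ok · (2,2)% 1/3 unhappy · (2,3)@ 3/4 ok · (2,4)@ 2/4 ok · (2,5)@ 1/2 ok
Row 3: (3,1)% 1/2 ok · (3,2)@ 2/4 ok · (3,3)@ 2/3 ok · (3,4)% 2/4 ok · (3,5)% 1/2 ok · (3,7)% 0/0 ok
Row 4: (4,2)@ 2/2 ok · (4,4)% 1/1 ok · (4,6)@ 0/0 ok
Row 5: (5,1)@ 1/1 ok · (5,2)@ 2/2 ok
For instance (1,4) has only 0/2 same-type neighbors, below 2/5.

No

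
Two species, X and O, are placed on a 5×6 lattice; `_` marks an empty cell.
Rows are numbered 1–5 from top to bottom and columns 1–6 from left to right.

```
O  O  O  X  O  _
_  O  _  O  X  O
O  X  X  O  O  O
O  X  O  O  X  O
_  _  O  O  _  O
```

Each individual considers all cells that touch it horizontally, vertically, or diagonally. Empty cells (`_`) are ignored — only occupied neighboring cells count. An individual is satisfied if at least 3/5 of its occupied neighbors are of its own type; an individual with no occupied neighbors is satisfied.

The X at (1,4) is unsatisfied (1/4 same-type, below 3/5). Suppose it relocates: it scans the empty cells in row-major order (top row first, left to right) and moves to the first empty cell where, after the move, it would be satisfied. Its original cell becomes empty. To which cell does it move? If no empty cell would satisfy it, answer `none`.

none

Vacating (1,4). Empty cells in order:
  (1,6): 1/3 same-type → still unsatisfied.
  (2,1): 1/5 same-type → still unsatisfied.
  (2,3): 2/7 same-type → still unsatisfied.
  (5,1): 1/2 same-type → still unsatisfied.
  (5,2): 1/4 same-type → still unsatisfied.
  (5,5): 1/5 same-type → still unsatisfied.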